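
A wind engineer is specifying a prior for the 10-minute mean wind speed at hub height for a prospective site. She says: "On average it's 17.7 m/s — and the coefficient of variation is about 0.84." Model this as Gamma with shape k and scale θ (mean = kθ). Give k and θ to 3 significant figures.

For Gamma(k, scale θ): mean = kθ, variance = kθ², so CV = 1/√k.
CV = 0.84, hence k = 1/CV² = 1.42.
Then θ = mean/k = 17.7/1.42 = 12.5.

k ≈ 1.42, θ ≈ 12.5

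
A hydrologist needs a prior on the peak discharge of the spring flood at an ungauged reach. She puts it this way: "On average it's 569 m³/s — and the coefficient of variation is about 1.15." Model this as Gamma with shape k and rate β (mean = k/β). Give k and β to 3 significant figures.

k ≈ 0.756, β ≈ 0.00133

For Gamma(k, rate β): mean = k/β, variance = k/β², so CV = 1/√k.
CV = 1.15, hence k = 1/CV² = 0.756.
Then β = k/mean = 0.756/569 = 0.00133.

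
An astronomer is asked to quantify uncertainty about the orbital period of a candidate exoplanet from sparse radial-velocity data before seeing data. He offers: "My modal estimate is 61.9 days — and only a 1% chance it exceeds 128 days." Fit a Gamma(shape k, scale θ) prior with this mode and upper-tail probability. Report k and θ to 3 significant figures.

k ≈ 10.2, θ ≈ 6.69

Gamma(k,θ) with k>1 has mode (k−1)θ, so θ = 61.9/(k−1).
Need P(X < 128) = 0.99 with θ tied to k this way. Start at k = 2, θ = 61.9: P(X<128) ≈ 0.612.
Too low — raise k to concentrate. Iterating converges to k ≈ 10.2.
Then θ = 61.9/(10.2−1) ≈ 6.69.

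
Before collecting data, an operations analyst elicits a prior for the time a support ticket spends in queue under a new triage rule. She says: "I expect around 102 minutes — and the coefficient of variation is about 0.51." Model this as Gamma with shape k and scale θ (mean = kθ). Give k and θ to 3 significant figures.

k ≈ 3.84, θ ≈ 26.5

For Gamma(k, scale θ): mean = kθ, variance = kθ², so CV = 1/√k.
CV = 0.51, hence k = 1/CV² = 3.84.
Then θ = mean/k = 102/3.84 = 26.5.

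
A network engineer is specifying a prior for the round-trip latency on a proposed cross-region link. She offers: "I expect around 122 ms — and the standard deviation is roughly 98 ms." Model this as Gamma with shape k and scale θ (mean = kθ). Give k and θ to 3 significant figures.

For Gamma(k, scale θ): mean = kθ, variance = kθ², so CV = 1/√k.
CV = SD/mean = 98/122 = 0.8033, hence k = 1/CV² = 1.55.
Then θ = mean/k = 122/1.55 = 78.7.

k ≈ 1.55, θ ≈ 78.7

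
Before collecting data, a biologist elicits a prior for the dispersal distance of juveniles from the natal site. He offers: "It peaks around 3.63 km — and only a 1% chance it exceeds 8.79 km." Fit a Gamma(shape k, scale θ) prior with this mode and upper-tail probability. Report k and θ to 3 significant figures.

k ≈ 7.04, θ ≈ 0.601

Gamma(k,θ) with k>1 has mode (k−1)θ, so θ = 3.63/(k−1).
Need P(X < 8.79) = 0.99 with θ tied to k this way. Start at k = 2, θ = 3.63: P(X<8.79) ≈ 0.696.
Too low — raise k to concentrate. Iterating converges to k ≈ 7.04.
Then θ = 3.63/(7.04−1) ≈ 0.601.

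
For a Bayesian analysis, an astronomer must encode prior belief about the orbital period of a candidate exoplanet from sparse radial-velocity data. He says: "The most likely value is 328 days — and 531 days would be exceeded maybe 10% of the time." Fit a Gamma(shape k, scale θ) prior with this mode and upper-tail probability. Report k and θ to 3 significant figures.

Gamma(k,θ) with k>1 has mode (k−1)θ, so θ = 328/(k−1).
Need P(X < 531) = 0.9 with θ tied to k this way. Start at k = 2, θ = 328: P(X<531) ≈ 0.481.
Too low — raise k to concentrate. Iterating converges to k ≈ 9.11.
Then θ = 328/(9.11−1) ≈ 40.5.

k ≈ 9.11, θ ≈ 40.5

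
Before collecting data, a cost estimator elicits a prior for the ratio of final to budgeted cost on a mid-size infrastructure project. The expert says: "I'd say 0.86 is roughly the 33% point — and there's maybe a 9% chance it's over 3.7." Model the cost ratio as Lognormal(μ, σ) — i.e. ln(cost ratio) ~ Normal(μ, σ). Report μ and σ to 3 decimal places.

μ ≈ 0.210, σ ≈ 0.819

If T ~ Lognormal(μ,σ) then ln T ~ Normal(μ,σ), so the p-quantile of ln T is μ + z_p·σ.
ln(0.86) = -0.1508 and ln(3.7) = 1.308; z_{0.33} = -0.4399, z_{0.91} = 1.341.
σ = (1.308 − -0.1508)/(1.341 − (-0.4399)) = 0.819.
μ = -0.1508 − (-0.4399)·0.819 = 0.210.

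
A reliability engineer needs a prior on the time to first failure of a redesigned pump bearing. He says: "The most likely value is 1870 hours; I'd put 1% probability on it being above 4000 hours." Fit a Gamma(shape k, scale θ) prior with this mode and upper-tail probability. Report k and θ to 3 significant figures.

Gamma(k,θ) with k>1 has mode (k−1)θ, so θ = 1870/(k−1).
Need P(X < 4000) = 0.99 with θ tied to k this way. Start at k = 2, θ = 1870: P(X<4000) ≈ 0.630.
Too low — raise k to concentrate. Iterating converges to k ≈ 9.39.
Then θ = 1870/(9.39−1) ≈ 223.

k ≈ 9.39, θ ≈ 223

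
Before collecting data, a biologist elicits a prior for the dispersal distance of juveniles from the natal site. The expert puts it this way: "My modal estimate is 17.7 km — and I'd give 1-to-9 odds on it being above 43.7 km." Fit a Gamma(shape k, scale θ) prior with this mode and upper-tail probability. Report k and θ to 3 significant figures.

Gamma(k,θ) with k>1 has mode (k−1)θ, so θ = 17.7/(k−1).
Need P(X < 43.7) = 0.9 with θ tied to k this way. Start at k = 2, θ = 17.7: P(X<43.7) ≈ 0.706.
Too low — raise k to concentrate. Iterating converges to k ≈ 3.35.
Then θ = 17.7/(3.35−1) ≈ 7.53.

k ≈ 3.35, θ ≈ 7.53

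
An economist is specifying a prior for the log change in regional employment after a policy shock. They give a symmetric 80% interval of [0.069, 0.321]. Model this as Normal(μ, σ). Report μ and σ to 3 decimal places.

μ = 0.195, σ = 0.098

A symmetric 80% interval runs μ ± z·σ with z = 1.282.
Half-width = 0.126, so σ = 0.126/1.282 = 0.098.
μ is the interval midpoint, 0.195.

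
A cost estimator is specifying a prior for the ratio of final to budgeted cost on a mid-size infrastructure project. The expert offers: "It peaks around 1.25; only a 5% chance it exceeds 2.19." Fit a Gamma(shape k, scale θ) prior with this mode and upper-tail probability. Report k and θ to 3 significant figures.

k ≈ 9.87, θ ≈ 0.141

Gamma(k,θ) with k>1 has mode (k−1)θ, so θ = 1.25/(k−1).
Need P(X < 2.19) = 0.95 with θ tied to k this way. Start at k = 2, θ = 1.25: P(X<2.19) ≈ 0.523.
Too low — raise k to concentrate. Iterating converges to k ≈ 9.87.
Then θ = 1.25/(9.87−1) ≈ 0.141.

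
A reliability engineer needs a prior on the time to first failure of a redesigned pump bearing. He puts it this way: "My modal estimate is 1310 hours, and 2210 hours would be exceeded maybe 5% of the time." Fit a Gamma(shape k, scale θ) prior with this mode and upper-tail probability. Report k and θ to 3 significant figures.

Gamma(k,θ) with k>1 has mode (k−1)θ, so θ = 1310/(k−1).
Need P(X < 2210) = 0.95 with θ tied to k this way. Start at k = 2, θ = 1310: P(X<2210) ≈ 0.503.
Too low — raise k to concentrate. Iterating converges to k ≈ 11.2.
Then θ = 1310/(11.2−1) ≈ 128.

k ≈ 11.2, θ ≈ 128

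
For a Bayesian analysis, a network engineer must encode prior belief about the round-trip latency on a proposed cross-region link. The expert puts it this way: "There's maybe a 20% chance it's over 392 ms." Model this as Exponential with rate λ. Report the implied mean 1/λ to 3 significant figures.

mean ≈ 244 ms

P(T > 392.0) = e^(−λ·392.0) = 0.2, so λ = −ln(0.2)/392.0 = 0.00411.
Mean = 1/λ = 244 ms.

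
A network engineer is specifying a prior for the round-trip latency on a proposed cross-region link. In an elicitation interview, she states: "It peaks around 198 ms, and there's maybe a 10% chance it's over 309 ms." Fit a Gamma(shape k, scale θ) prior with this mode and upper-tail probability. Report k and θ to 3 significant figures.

Gamma(k,θ) with k>1 has mode (k−1)θ, so θ = 198/(k−1).
Need P(X < 309) = 0.9 with θ tied to k this way. Start at k = 2, θ = 198: P(X<309) ≈ 0.462.
Too low — raise k to concentrate. Iterating converges to k ≈ 10.4.
Then θ = 198/(10.4−1) ≈ 21.

k ≈ 10.4, θ ≈ 21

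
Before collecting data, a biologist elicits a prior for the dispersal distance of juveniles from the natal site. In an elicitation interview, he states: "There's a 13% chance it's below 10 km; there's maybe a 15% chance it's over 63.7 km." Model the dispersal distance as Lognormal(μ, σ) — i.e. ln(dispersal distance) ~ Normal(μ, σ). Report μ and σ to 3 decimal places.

If T ~ Lognormal(μ,σ) then ln T ~ Normal(μ,σ), so the p-quantile of ln T is μ + z_p·σ.
ln(10) = 2.303 and ln(63.7) = 4.154; z_{0.13} = -1.126, z_{0.85} = 1.036.
σ = (4.154 − 2.303)/(1.036 − (-1.126)) = 0.856.
μ = 2.303 − (-1.126)·0.856 = 3.267.

μ ≈ 3.267, σ ≈ 0.856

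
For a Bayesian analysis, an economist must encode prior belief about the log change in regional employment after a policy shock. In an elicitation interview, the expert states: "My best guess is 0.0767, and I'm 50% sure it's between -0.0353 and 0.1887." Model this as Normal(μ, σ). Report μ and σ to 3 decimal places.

A symmetric 50% interval runs μ ± z·σ with z = 0.6745.
Half-width = 0.112, so σ = 0.112/0.6745 = 0.166.
μ is the stated best guess, 0.077.

μ = 0.077, σ = 0.166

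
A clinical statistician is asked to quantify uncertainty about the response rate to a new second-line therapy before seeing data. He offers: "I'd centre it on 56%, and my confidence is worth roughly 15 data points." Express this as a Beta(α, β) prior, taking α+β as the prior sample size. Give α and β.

α = 8.4, β = 6.6

Under the effective-sample-size interpretation, Beta(α, β) has prior mean α/(α+β) and prior sample size α+β.
So α+β = 15 and α/(α+β) = 0.56, giving α = 0.56·15 = 8.4 and β = 15 − 8.4 = 6.6.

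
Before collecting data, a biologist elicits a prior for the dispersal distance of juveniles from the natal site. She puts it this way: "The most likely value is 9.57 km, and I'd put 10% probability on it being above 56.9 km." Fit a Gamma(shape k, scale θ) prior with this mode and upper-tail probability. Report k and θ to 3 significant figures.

k ≈ 1.53, θ ≈ 17.9

Gamma(k,θ) with k>1 has mode (k−1)θ, so θ = 9.57/(k−1).
Need P(X < 56.9) = 0.9 with θ tied to k this way. Start at k = 2, θ = 9.57: P(X<56.9) ≈ 0.982.
Too high — lower k to spread out. Iterating converges to k ≈ 1.53.
Then θ = 9.57/(1.53−1) ≈ 17.9.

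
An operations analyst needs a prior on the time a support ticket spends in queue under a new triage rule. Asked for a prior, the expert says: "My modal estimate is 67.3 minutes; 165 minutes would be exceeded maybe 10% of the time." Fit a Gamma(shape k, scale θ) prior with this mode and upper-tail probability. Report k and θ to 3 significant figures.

Gamma(k,θ) with k>1 has mode (k−1)θ, so θ = 67.3/(k−1).
Need P(X < 165) = 0.9 with θ tied to k this way. Start at k = 2, θ = 67.3: P(X<165) ≈ 0.703.
Too low — raise k to concentrate. Iterating converges to k ≈ 3.39.
Then θ = 67.3/(3.39−1) ≈ 28.2.

k ≈ 3.39, θ ≈ 28.2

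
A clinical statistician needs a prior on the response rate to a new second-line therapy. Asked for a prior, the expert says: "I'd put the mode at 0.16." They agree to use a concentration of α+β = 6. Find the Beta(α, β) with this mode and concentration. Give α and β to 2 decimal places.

α = 1.64, β = 4.36

For α,β > 1 the Beta mode is (α−1)/(α+β−2). With α+β = 6, the mode is (α−1)/4.
Set (α−1)/4 = 0.16 → α = 1 + 0.16·4 = 1.64.
β = 6 − α = 4.36.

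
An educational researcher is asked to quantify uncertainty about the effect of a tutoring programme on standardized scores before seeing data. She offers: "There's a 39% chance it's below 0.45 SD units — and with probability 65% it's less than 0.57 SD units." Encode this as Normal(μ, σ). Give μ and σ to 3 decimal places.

The p-quantile of Normal(μ,σ) is μ + z_p·σ, with z_{0.39} = -0.2793 and z_{0.65} = 0.3853.
Eliminate σ: μ = (z₂·x₁ − z₁·x₂)/(z₂ − z₁) = (0.3853·0.45 − (-0.2793)·0.57)/0.6646 = 0.500.
Then σ = (x₂ − x₁)/(z₂ − z₁) = (0.57 − 0.45)/0.6646 = 0.181.

μ = 0.500, σ = 0.181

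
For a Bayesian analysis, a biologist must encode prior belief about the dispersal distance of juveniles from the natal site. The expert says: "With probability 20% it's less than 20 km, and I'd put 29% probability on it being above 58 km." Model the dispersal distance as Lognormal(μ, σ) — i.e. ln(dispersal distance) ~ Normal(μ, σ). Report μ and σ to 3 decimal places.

If T ~ Lognormal(μ,σ) then ln T ~ Normal(μ,σ), so the p-quantile of ln T is μ + z_p·σ.
ln(20) = 2.996 and ln(58) = 4.06; z_{0.2} = -0.8416, z_{0.71} = 0.5534.
σ = (4.06 − 2.996)/(0.5534 − (-0.8416)) = 0.763.
μ = 2.996 − (-0.8416)·0.763 = 3.638.

μ ≈ 3.638, σ ≈ 0.763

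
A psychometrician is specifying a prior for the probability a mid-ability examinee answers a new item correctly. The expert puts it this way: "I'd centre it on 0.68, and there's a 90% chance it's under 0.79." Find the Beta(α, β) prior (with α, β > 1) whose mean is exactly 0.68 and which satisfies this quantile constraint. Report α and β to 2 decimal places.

α ≈ 18.70, β ≈ 8.80

With mean 0.68 fixed, write α = 0.68s, β = 0.32s where s = α+β.
Need P(θ < 0.79) = 0.9 under Beta(0.68s, 0.32s). Normal approximation: (q−m)/√(m(1−m)/s) ≈ z_{0.9} = 1.28, so s ≈ 0.68·0.32·(1.28)²/(0.79−0.68)² = 29.5.
At s = 29.5: P(θ<0.79) ≈ 0.909. Adjusting to match 0.9 gives s ≈ 27.49.
So α = 0.68·27.49 ≈ 18.70, β = 0.32·27.49 ≈ 8.80.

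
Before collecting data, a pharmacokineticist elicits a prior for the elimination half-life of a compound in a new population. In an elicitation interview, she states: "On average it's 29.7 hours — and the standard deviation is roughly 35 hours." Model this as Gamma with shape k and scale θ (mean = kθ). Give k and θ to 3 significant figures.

For Gamma(k, scale θ): mean = kθ, variance = kθ², so CV = 1/√k.
CV = SD/mean = 35/29.7 = 1.178, hence k = 1/CV² = 0.72.
Then θ = mean/k = 29.7/0.72 = 41.2.

k ≈ 0.72, θ ≈ 41.2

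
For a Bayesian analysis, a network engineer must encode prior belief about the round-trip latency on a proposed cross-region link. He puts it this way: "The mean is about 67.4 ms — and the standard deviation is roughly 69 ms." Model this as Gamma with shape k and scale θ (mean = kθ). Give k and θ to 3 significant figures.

For Gamma(k, scale θ): mean = kθ, variance = kθ², so CV = 1/√k.
CV = SD/mean = 69/67.4 = 1.024, hence k = 1/CV² = 0.954.
Then θ = mean/k = 67.4/0.954 = 70.6.

k ≈ 0.954, θ ≈ 70.6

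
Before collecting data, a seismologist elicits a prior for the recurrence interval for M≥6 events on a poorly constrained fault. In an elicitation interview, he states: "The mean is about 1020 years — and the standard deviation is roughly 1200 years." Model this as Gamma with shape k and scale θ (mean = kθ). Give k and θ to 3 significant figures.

For Gamma(k, scale θ): mean = kθ, variance = kθ², so CV = 1/√k.
CV = SD/mean = 1200/1020 = 1.176, hence k = 1/CV² = 0.722.
Then θ = mean/k = 1020/0.722 = 1410.

k ≈ 0.722, θ ≈ 1410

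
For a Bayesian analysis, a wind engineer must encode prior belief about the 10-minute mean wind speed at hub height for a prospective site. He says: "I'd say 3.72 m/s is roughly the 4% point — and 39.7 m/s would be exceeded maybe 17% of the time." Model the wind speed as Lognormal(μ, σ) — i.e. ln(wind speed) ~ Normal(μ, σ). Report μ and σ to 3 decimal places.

μ ≈ 2.846, σ ≈ 0.875

If T ~ Lognormal(μ,σ) then ln T ~ Normal(μ,σ), so the p-quantile of ln T is μ + z_p·σ.
ln(3.72) = 1.314 and ln(39.7) = 3.681; z_{0.04} = -1.751, z_{0.83} = 0.9542.
σ = (3.681 − 1.314)/(0.9542 − (-1.751)) = 0.875.
μ = 1.314 − (-1.751)·0.875 = 2.846.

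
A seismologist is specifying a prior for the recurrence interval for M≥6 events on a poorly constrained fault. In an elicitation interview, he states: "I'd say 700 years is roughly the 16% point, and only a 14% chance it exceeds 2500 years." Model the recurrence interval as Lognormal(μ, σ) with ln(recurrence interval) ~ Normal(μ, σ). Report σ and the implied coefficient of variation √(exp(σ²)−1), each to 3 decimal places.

If T ~ Lognormal(μ,σ) then ln T ~ Normal(μ,σ), so the p-quantile of ln T is μ + z_p·σ.
ln(700) = 6.551 and ln(2500) = 7.824; z_{0.16} = -0.9945, z_{0.86} = 1.08.
σ = (7.824 − 6.551)/(1.08 − (-0.9945)) = 0.614.
μ = 6.551 − (-0.9945)·0.614 = 7.161.
CV = √(exp(σ²)−1) = √(exp(0.3764)−1) = 0.676.

σ ≈ 0.614, CV ≈ 0.676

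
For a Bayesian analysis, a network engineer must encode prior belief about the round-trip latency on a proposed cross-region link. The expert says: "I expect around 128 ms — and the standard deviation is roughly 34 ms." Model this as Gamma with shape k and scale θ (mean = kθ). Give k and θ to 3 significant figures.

For Gamma(k, scale θ): mean = kθ, variance = kθ², so CV = 1/√k.
CV = SD/mean = 34/128 = 0.2656, hence k = 1/CV² = 14.2.
Then θ = mean/k = 128/14.2 = 9.03.

k ≈ 14.2, θ ≈ 9.03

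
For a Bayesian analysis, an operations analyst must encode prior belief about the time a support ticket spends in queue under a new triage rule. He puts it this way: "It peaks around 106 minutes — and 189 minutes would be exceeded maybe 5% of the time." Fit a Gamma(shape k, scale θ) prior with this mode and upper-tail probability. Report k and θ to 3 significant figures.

k ≈ 9.34, θ ≈ 12.7

Gamma(k,θ) with k>1 has mode (k−1)θ, so θ = 106/(k−1).
Need P(X < 189) = 0.95 with θ tied to k this way. Start at k = 2, θ = 106: P(X<189) ≈ 0.532.
Too low — raise k to concentrate. Iterating converges to k ≈ 9.34.
Then θ = 106/(9.34−1) ≈ 12.7.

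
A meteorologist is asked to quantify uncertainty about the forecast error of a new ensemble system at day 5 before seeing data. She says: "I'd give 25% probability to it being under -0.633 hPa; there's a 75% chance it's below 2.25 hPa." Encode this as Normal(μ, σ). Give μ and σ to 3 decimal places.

The p-quantile of Normal(μ,σ) is μ + z_p·σ, with z_{0.25} = -0.6745 and z_{0.75} = 0.6745.
Eliminate σ: μ = (z₂·x₁ − z₁·x₂)/(z₂ − z₁) = (0.6745·-0.633 − (-0.6745)·2.25)/1.349 = 0.808.
Then σ = (x₂ − x₁)/(z₂ − z₁) = (2.25 − -0.633)/1.349 = 2.137.

μ = 0.808, σ = 2.137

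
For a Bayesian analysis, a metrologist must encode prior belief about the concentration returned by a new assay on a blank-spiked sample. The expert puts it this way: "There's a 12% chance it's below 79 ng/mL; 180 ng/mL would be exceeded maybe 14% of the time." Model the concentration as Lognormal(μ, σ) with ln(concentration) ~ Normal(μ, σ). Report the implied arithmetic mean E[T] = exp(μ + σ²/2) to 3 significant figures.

If T ~ Lognormal(μ,σ) then ln T ~ Normal(μ,σ), so the p-quantile of ln T is μ + z_p·σ.
ln(79) = 4.369 and ln(180) = 5.193; z_{0.12} = -1.175, z_{0.86} = 1.08.
σ = (5.193 − 4.369)/(1.08 − (-1.175)) = 0.365.
μ = 4.369 − (-1.175)·0.365 = 4.798.
E[T] = exp(μ + σ²/2) = exp(4.798 + 0.0667) = 130 ng/mL.

E[T] ≈ 130 ng/mL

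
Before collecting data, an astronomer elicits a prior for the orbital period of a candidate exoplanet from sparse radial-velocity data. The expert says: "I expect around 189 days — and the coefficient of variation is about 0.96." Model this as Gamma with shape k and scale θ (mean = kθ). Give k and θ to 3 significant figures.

For Gamma(k, scale θ): mean = kθ, variance = kθ², so CV = 1/√k.
CV = 0.96, hence k = 1/CV² = 1.09.
Then θ = mean/k = 189/1.09 = 174.

k ≈ 1.09, θ ≈ 174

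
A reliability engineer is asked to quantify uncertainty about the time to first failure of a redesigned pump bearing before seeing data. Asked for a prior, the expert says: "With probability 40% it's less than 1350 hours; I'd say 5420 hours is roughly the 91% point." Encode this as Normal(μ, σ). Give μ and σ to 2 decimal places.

The p-quantile of Normal(μ,σ) is μ + z_p·σ, with z_{0.4} = -0.2533 and z_{0.91} = 1.341.
Eliminate σ: μ = (z₂·x₁ − z₁·x₂)/(z₂ − z₁) = (1.341·1350 − (-0.2533)·5420)/1.594 = 1996.84.
Then σ = (x₂ − x₁)/(z₂ − z₁) = (5420 − 1350)/1.594 = 2553.16.

μ = 1996.84, σ = 2553.16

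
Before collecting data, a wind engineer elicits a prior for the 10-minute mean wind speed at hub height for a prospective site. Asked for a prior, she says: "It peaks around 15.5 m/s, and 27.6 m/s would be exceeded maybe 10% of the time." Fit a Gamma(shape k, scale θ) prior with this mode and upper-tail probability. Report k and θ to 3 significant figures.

Gamma(k,θ) with k>1 has mode (k−1)θ, so θ = 15.5/(k−1).
Need P(X < 27.6) = 0.9 with θ tied to k this way. Start at k = 2, θ = 15.5: P(X<27.6) ≈ 0.531.
Too low — raise k to concentrate. Iterating converges to k ≈ 6.71.
Then θ = 15.5/(6.71−1) ≈ 2.71.

k ≈ 6.71, θ ≈ 2.71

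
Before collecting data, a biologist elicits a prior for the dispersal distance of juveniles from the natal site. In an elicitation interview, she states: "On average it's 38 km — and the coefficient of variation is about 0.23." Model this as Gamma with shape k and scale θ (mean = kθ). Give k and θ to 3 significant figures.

For Gamma(k, scale θ): mean = kθ, variance = kθ², so CV = 1/√k.
CV = 0.23, hence k = 1/CV² = 18.9.
Then θ = mean/k = 38/18.9 = 2.01.

k ≈ 18.9, θ ≈ 2.01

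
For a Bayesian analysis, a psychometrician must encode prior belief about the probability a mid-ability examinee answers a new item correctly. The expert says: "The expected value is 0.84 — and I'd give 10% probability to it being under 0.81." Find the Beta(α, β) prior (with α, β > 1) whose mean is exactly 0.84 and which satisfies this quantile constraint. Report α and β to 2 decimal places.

With mean 0.84 fixed, write α = 0.84s, β = 0.16s where s = α+β.
Need P(θ < 0.81) = 0.1 under Beta(0.84s, 0.16s). Normal approximation: (q−m)/√(m(1−m)/s) ≈ z_{0.1} = -1.28, so s ≈ 0.84·0.16·(-1.28)²/(0.81−0.84)² = 245.3.
At s = 245.3: P(θ<0.81) ≈ 0.104. Adjusting to match 0.1 gives s ≈ 253.63.
So α = 0.84·253.63 ≈ 213.05, β = 0.16·253.63 ≈ 40.58.

α ≈ 213.05, β ≈ 40.58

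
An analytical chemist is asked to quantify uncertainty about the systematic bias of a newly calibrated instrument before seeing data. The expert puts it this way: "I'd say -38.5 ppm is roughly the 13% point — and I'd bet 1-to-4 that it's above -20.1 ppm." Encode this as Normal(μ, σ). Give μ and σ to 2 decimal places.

μ = -27.97, σ = 9.35

For Normal(μ,σ), the p-quantile is μ + z_p·σ. Here z_{0.13} = -1.126, z_{0.8} = 0.8416.
So -38.5 = μ − 1.126σ and -20.1 = μ + 0.8416σ.
Subtracting: σ = (-20.1 − -38.5)/(0.8416 − (-1.126)) = 9.35.
Then μ = -38.5 − (-1.126)·9.35 = -27.97.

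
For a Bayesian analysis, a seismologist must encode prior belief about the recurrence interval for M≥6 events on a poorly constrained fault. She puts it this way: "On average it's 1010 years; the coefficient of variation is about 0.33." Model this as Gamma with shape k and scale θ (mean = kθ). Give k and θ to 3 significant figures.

k ≈ 9.18, θ ≈ 110

For Gamma(k, scale θ): mean = kθ, variance = kθ², so CV = 1/√k.
CV = 0.33, hence k = 1/CV² = 9.18.
Then θ = mean/k = 1010/9.18 = 110.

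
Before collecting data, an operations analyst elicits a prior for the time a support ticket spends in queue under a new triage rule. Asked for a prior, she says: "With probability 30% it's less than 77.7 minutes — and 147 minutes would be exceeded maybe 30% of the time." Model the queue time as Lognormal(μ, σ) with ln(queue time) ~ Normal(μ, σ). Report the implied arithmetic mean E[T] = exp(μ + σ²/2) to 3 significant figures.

If T ~ Lognormal(μ,σ) then ln T ~ Normal(μ,σ), so the p-quantile of ln T is μ + z_p·σ.
ln(77.7) = 4.353 and ln(147) = 4.99; z_{0.3} = -0.5244, z_{0.7} = 0.5244.
σ = (4.99 − 4.353)/(0.5244 − (-0.5244)) = 0.608.
μ = 4.353 − (-0.5244)·0.608 = 4.672.
E[T] = exp(μ + σ²/2) = exp(4.672 + 0.1848) = 129 minutes.

E[T] ≈ 129 minutes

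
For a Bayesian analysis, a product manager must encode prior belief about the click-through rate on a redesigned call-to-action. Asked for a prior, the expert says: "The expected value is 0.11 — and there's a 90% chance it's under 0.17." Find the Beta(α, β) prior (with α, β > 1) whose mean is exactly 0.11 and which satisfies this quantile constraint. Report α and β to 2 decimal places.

α ≈ 5.30, β ≈ 42.91

With mean 0.11 fixed, write α = 0.11s, β = 0.89s where s = α+β.
Need P(θ < 0.17) = 0.9 under Beta(0.11s, 0.89s). Normal approximation: (q−m)/√(m(1−m)/s) ≈ z_{0.9} = 1.28, so s ≈ 0.11·0.89·(1.28)²/(0.17−0.11)² = 44.7.
At s = 44.7: P(θ<0.17) ≈ 0.893. Adjusting to match 0.9 gives s ≈ 48.21.
So α = 0.11·48.21 ≈ 5.30, β = 0.89·48.21 ≈ 42.91.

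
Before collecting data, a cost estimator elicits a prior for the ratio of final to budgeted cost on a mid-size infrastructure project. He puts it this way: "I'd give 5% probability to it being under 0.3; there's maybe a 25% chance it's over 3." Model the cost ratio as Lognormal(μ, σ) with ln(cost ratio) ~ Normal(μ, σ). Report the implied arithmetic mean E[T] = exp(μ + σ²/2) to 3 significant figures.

E[T] ≈ 2.51

If T ~ Lognormal(μ,σ) then ln T ~ Normal(μ,σ), so the p-quantile of ln T is μ + z_p·σ.
ln(0.3) = -1.204 and ln(3) = 1.099; z_{0.05} = -1.645, z_{0.75} = 0.6745.
σ = (1.099 − -1.204)/(0.6745 − (-1.645)) = 0.993.
μ = -1.204 − (-1.645)·0.993 = 0.429.
E[T] = exp(μ + σ²/2) = exp(0.429 + 0.4928) = 2.51.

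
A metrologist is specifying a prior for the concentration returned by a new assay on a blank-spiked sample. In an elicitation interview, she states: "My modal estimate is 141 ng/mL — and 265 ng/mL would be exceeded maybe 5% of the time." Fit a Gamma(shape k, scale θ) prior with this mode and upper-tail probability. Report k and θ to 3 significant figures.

k ≈ 7.99, θ ≈ 20.2

Gamma(k,θ) with k>1 has mode (k−1)θ, so θ = 141/(k−1).
Need P(X < 265) = 0.95 with θ tied to k this way. Start at k = 2, θ = 141: P(X<265) ≈ 0.560.
Too low — raise k to concentrate. Iterating converges to k ≈ 7.99.
Then θ = 141/(7.99−1) ≈ 20.2.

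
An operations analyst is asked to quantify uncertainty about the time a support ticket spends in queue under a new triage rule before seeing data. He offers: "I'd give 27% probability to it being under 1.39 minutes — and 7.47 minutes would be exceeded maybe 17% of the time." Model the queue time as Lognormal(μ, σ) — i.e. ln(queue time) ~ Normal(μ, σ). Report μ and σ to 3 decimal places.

If T ~ Lognormal(μ,σ) then ln T ~ Normal(μ,σ), so the p-quantile of ln T is μ + z_p·σ.
ln(1.39) = 0.3293 and ln(7.47) = 2.011; z_{0.27} = -0.6128, z_{0.83} = 0.9542.
σ = (2.011 − 0.3293)/(0.9542 − (-0.6128)) = 1.073.
μ = 0.3293 − (-0.6128)·1.073 = 0.987.

μ ≈ 0.987, σ ≈ 1.073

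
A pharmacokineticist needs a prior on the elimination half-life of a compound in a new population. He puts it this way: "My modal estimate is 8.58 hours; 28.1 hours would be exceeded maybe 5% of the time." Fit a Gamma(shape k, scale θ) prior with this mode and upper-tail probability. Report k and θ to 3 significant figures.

k ≈ 2.86, θ ≈ 4.62

Gamma(k,θ) with k>1 has mode (k−1)θ, so θ = 8.58/(k−1).
Need P(X < 28.1) = 0.95 with θ tied to k this way. Start at k = 2, θ = 8.58: P(X<28.1) ≈ 0.838.
Too low — raise k to concentrate. Iterating converges to k ≈ 2.86.
Then θ = 8.58/(2.86−1) ≈ 4.62.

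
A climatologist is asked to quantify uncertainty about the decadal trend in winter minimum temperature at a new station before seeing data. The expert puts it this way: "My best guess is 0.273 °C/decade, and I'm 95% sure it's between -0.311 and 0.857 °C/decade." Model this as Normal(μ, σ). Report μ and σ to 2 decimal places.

A symmetric 95% interval runs μ ± z·σ with z = 1.96.
Half-width = 0.584, so σ = 0.584/1.96 = 0.30.
μ is the stated best guess, 0.27.

μ = 0.27, σ = 0.30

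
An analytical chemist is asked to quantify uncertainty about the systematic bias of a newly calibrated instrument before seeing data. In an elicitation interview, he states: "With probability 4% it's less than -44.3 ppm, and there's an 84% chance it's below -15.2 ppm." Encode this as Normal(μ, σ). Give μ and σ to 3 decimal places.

μ = -25.742, σ = 10.601

For Normal(μ,σ), the p-quantile is μ + z_p·σ. Here z_{0.04} = -1.751, z_{0.84} = 0.9945.
So -44.3 = μ − 1.751σ and -15.2 = μ + 0.9945σ.
Subtracting: σ = (-15.2 − -44.3)/(0.9945 − (-1.751)) = 10.601.
Then μ = -44.3 − (-1.751)·10.601 = -25.742.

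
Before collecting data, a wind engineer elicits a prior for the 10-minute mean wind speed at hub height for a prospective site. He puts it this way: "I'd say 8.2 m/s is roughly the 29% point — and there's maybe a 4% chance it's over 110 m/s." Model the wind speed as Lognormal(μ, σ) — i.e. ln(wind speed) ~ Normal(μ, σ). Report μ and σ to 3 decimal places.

If T ~ Lognormal(μ,σ) then ln T ~ Normal(μ,σ), so the p-quantile of ln T is μ + z_p·σ.
ln(8.2) = 2.104 and ln(110) = 4.7; z_{0.29} = -0.5534, z_{0.96} = 1.751.
σ = (4.7 − 2.104)/(1.751 − (-0.5534)) = 1.127.
μ = 2.104 − (-0.5534)·1.127 = 2.728.

μ ≈ 2.728, σ ≈ 1.127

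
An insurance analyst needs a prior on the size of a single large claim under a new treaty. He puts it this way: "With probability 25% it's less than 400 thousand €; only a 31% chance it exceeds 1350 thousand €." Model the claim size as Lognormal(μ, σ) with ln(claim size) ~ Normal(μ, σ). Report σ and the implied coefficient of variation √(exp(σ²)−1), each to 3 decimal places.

If T ~ Lognormal(μ,σ) then ln T ~ Normal(μ,σ), so the p-quantile of ln T is μ + z_p·σ.
ln(400) = 5.991 and ln(1350) = 7.208; z_{0.25} = -0.6745, z_{0.69} = 0.4959.
σ = (7.208 − 5.991)/(0.4959 − (-0.6745)) = 1.039.
μ = 5.991 − (-0.6745)·1.039 = 6.692.
CV = √(exp(σ²)−1) = √(exp(1.0803)−1) = 1.395.

σ ≈ 1.039, CV ≈ 1.395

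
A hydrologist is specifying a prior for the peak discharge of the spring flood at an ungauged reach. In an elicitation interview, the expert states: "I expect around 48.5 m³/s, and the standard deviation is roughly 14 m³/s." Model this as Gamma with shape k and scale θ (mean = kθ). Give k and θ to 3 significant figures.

For Gamma(k, scale θ): mean = kθ, variance = kθ², so CV = 1/√k.
CV = SD/mean = 14/48.5 = 0.2887, hence k = 1/CV² = 12.
Then θ = mean/k = 48.5/12 = 4.04.

k ≈ 12, θ ≈ 4.04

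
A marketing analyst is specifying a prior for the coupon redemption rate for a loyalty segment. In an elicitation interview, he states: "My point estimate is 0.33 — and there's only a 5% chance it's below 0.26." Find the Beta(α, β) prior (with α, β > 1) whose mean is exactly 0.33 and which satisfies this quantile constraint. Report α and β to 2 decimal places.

α ≈ 38.09, β ≈ 77.34

With mean 0.33 fixed, write α = 0.33s, β = 0.67s where s = α+β.
Need P(θ < 0.26) = 0.05 under Beta(0.33s, 0.67s). Normal approximation: (q−m)/√(m(1−m)/s) ≈ z_{0.05} = -1.64, so s ≈ 0.33·0.67·(-1.64)²/(0.26−0.33)² = 122.1.
At s = 122.1: P(θ<0.26) ≈ 0.045. Adjusting to match 0.05 gives s ≈ 115.43.
So α = 0.33·115.43 ≈ 38.09, β = 0.67·115.43 ≈ 77.34.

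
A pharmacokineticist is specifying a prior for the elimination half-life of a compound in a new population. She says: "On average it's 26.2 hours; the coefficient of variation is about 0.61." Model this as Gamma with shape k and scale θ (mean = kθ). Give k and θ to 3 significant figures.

k ≈ 2.69, θ ≈ 9.75

For Gamma(k, scale θ): mean = kθ, variance = kθ², so CV = 1/√k.
CV = 0.61, hence k = 1/CV² = 2.69.
Then θ = mean/k = 26.2/2.69 = 9.75.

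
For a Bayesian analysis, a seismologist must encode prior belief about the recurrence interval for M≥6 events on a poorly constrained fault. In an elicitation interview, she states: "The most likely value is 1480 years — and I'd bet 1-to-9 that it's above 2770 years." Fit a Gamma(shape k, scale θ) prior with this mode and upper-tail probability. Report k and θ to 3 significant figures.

Gamma(k,θ) with k>1 has mode (k−1)θ, so θ = 1480/(k−1).
Need P(X < 2770) = 0.9 with θ tied to k this way. Start at k = 2, θ = 1480: P(X<2770) ≈ 0.558.
Too low — raise k to concentrate. Iterating converges to k ≈ 5.86.
Then θ = 1480/(5.86−1) ≈ 304.

k ≈ 5.86, θ ≈ 304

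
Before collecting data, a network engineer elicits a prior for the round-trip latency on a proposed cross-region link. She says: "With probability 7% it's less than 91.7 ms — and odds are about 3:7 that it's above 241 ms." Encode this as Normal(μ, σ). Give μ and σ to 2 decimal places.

The p-quantile of Normal(μ,σ) is μ + z_p·σ, with z_{0.07} = -1.476 and z_{0.7} = 0.5244.
Eliminate σ: μ = (z₂·x₁ − z₁·x₂)/(z₂ − z₁) = (0.5244·91.7 − (-1.476)·241)/2 = 201.86.
Then σ = (x₂ − x₁)/(z₂ − z₁) = (241 − 91.7)/2 = 74.64.

μ = 201.86, σ = 74.64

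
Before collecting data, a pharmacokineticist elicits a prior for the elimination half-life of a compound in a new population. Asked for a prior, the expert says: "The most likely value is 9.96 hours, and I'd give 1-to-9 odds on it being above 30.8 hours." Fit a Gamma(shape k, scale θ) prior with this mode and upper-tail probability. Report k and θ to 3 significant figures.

Gamma(k,θ) with k>1 has mode (k−1)θ, so θ = 9.96/(k−1).
Need P(X < 30.8) = 0.9 with θ tied to k this way. Start at k = 2, θ = 9.96: P(X<30.8) ≈ 0.814.
Too low — raise k to concentrate. Iterating converges to k ≈ 2.49.
Then θ = 9.96/(2.49−1) ≈ 6.69.

k ≈ 2.49, θ ≈ 6.69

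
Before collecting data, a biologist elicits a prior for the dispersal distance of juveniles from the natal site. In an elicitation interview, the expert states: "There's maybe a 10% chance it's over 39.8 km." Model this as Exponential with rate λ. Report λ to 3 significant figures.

λ ≈ 0.0579

P(T > 39.8) = e^(−λ·39.8) = 0.1, so λ = −ln(0.1)/39.8 = 0.0579.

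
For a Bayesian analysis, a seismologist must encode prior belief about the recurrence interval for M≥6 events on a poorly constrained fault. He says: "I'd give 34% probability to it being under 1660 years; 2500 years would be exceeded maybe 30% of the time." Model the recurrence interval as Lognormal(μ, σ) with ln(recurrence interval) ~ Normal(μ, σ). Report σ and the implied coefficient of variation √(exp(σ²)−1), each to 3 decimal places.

σ ≈ 0.437, CV ≈ 0.459

If T ~ Lognormal(μ,σ) then ln T ~ Normal(μ,σ), so the p-quantile of ln T is μ + z_p·σ.
ln(1660) = 7.415 and ln(2500) = 7.824; z_{0.34} = -0.4125, z_{0.7} = 0.5244.
σ = (7.824 − 7.415)/(0.5244 − (-0.4125)) = 0.437.
μ = 7.415 − (-0.4125)·0.437 = 7.595.
CV = √(exp(σ²)−1) = √(exp(0.1910)−1) = 0.459.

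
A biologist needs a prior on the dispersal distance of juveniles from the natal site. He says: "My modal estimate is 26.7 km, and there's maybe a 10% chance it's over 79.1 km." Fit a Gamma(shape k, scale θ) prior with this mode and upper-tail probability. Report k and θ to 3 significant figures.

k ≈ 2.61, θ ≈ 16.5

Gamma(k,θ) with k>1 has mode (k−1)θ, so θ = 26.7/(k−1).
Need P(X < 79.1) = 0.9 with θ tied to k this way. Start at k = 2, θ = 26.7: P(X<79.1) ≈ 0.795.
Too low — raise k to concentrate. Iterating converges to k ≈ 2.61.
Then θ = 26.7/(2.61−1) ≈ 16.5.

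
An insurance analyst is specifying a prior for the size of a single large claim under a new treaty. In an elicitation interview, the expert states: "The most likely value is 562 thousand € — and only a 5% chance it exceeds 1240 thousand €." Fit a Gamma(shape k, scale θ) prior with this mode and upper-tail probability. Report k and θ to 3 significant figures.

Gamma(k,θ) with k>1 has mode (k−1)θ, so θ = 562/(k−1).
Need P(X < 1240) = 0.95 with θ tied to k this way. Start at k = 2, θ = 562: P(X<1240) ≈ 0.647.
Too low — raise k to concentrate. Iterating converges to k ≈ 5.39.
Then θ = 562/(5.39−1) ≈ 128.

k ≈ 5.39, θ ≈ 128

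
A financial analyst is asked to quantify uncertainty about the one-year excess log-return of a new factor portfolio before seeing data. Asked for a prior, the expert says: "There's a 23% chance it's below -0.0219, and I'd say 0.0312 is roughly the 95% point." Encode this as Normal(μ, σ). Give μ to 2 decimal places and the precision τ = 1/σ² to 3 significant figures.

The p-quantile of Normal(μ,σ) is μ + z_p·σ, with z_{0.23} = -0.7388 and z_{0.95} = 1.645.
Eliminate σ: μ = (z₂·x₁ − z₁·x₂)/(z₂ − z₁) = (1.645·-0.0219 − (-0.7388)·0.0312)/2.384 = -0.01.
Then σ = (x₂ − x₁)/(z₂ − z₁) = (0.0312 − -0.0219)/2.384 = 0.02.
Precision τ = 1/σ² = 1/0.02228² = 2020.

μ = -0.01, τ = 2020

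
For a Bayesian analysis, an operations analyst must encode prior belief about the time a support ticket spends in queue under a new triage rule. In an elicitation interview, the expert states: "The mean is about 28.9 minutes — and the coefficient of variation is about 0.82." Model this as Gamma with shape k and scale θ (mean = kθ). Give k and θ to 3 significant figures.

k ≈ 1.49, θ ≈ 19.4

For Gamma(k, scale θ): mean = kθ, variance = kθ², so CV = 1/√k.
CV = 0.82, hence k = 1/CV² = 1.49.
Then θ = mean/k = 28.9/1.49 = 19.4.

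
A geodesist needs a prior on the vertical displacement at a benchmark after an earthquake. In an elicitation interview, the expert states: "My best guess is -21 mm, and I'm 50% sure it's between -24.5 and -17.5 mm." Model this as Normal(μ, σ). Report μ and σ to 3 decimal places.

μ = -21.000, σ = 5.189

A symmetric 50% interval runs μ ± z·σ with z = 0.6745.
Half-width = 3.5, so σ = 3.5/0.6745 = 5.189.
μ is the stated best guess, -21.000.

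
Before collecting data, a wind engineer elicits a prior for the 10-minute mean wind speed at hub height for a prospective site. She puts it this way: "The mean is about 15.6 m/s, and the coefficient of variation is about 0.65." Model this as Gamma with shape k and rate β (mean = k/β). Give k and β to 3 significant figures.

k ≈ 2.37, β ≈ 0.152

For Gamma(k, rate β): mean = k/β, variance = k/β², so CV = 1/√k.
CV = 0.65, hence k = 1/CV² = 2.37.
Then β = k/mean = 2.37/15.6 = 0.152.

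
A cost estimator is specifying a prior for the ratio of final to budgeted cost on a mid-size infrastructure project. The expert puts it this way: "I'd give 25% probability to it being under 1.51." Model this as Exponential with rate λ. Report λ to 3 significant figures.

P(T < 1.51) = 1 − e^(−λ·1.51) = 0.25, so λ = −ln(1−0.25)/1.51 = −ln(0.75)/1.51 = 0.191.

λ ≈ 0.191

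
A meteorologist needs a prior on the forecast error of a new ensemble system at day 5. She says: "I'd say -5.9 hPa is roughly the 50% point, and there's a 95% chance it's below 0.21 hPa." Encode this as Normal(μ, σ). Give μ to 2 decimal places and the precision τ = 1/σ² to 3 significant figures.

The p-quantile of Normal(μ,σ) is μ + z_p·σ, with z_{0.5} = 0 and z_{0.95} = 1.645.
Eliminate σ: μ = (z₂·x₁ − z₁·x₂)/(z₂ − z₁) = (1.645·-5.9 − (0)·0.21)/1.645 = -5.90.
Then σ = (x₂ − x₁)/(z₂ − z₁) = (0.21 − -5.9)/1.645 = 3.71.
Precision τ = 1/σ² = 1/3.715² = 0.0725.

μ = -5.90, τ = 0.0725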